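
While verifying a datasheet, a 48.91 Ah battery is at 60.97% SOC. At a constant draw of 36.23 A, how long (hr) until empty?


Step 1: remaining = SOC/100 * C_total = 60.97/100 * 48.91 = 29.82 Ah
Step 2: t = remaining / I = 29.82 / 36.23 = 0.8231 hr

0.8231 hr


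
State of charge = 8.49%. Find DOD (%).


DOD = 100 - SOC = 100 - 8.49 = 91.51%

91.51%


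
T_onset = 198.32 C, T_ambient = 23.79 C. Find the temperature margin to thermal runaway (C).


Safety margin = 198.32 C - 23.79 C = 174.53 C

174.53 C


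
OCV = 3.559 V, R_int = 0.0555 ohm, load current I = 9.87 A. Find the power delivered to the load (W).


Step 1: V_terminal = OCV - I*R = 3.559 - 9.87 * 0.0555 = 3.0112 V
Step 2: P_out = V_terminal * I = 3.0112 * 9.87 = 29.72 W

29.72 W


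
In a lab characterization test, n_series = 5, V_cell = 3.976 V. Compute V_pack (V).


With 5 cells in series at 3.976 V each, V_pack = 19.88 V

19.88 V


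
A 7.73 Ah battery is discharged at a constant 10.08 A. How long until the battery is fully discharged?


t = capacity / current = 7.73 / 10.08 = 0.7669 hr

0.7669 hr


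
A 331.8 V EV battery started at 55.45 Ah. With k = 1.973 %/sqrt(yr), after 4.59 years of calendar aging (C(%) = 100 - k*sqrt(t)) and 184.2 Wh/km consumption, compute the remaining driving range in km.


Step 1: capacity retention = 100 - 1.973 * sqrt(4.59) = 100 - 1.973 * 2.1424 = 95.773%
Step 2: C_now = 55.45 * 95.773/100 = 53.106 Ah
Step 3: E_pack = V * C_now = 331.8 * 53.106 = 17621 Wh
Step 4: range = E_pack / consumption = 17621 / 184.2 = 95.66 km

95.66 km


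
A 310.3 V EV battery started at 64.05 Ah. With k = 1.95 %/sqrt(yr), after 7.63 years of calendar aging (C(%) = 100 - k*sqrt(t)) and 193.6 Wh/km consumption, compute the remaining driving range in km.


Step 1: capacity retention = 100 - 1.95 * sqrt(7.63) = 100 - 1.95 * 2.7622 = 94.614%
Step 2: C_now = 64.05 * 94.614/100 = 60.6 Ah
Step 3: E_pack = V * C_now = 310.3 * 60.6 = 18804 Wh
Step 4: range = E_pack / consumption = 18804 / 193.6 = 97.13 km

97.13 km


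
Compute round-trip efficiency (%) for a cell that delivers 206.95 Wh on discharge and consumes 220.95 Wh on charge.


Round-trip efficiency = 206.95/220.95 * 100% = 93.66%

93.66%


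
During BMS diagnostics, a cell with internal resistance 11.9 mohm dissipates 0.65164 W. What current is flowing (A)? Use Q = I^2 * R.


Convert: R = 11.9 mohm = 0.0119 ohm
I = sqrt(Q / R) = sqrt(0.65164 / 0.0119) = sqrt(54.76) = 7.400 A

7.400 A


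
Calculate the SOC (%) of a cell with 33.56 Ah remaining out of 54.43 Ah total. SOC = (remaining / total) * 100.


SOC% = 33.56 / 54.43 * 100 = 61.66%

61.66%


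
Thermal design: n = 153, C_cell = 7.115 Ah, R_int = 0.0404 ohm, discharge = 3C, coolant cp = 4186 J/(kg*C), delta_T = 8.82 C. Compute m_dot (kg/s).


Step 1: I = 3 * 7.115 = 21.345 A
Step 2: Q_cell = I^2 * R = 21.345^2 * 0.0404 = 18.407 W
Step 3: Q_total = 153 * 18.407 = 2816.3 W
Step 4: m_dot = Q_total / (cp * dT) = 2816.3 / (4186 * 8.82) = 0.07628 kg/s

0.07628 kg/s


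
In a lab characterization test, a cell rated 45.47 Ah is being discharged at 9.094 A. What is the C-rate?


C_rate = I / capacity = 9.094 / 45.47 = 0.2C

0.2C


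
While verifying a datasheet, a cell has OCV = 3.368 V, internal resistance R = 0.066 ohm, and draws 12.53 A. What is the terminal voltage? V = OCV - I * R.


IR drop = 12.53 * 0.066 = 0.82698 V
V = 3.368 - 0.82698 = 2.541 V

2.541 V


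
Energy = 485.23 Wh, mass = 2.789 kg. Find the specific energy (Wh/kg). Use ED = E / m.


Specific energy = 485.23 Wh / 2.789 kg = 174.0 Wh/kg

174.0 Wh/kg


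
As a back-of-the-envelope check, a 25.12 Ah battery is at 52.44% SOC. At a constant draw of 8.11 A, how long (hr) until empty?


Step 1: remaining = SOC/100 * C_total = 52.44/100 * 25.12 = 13.173 Ah
Step 2: t = remaining / I = 13.173 / 8.11 = 1.624 hr

1.624 hr


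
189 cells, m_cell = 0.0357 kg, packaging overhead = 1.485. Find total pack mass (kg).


Cell mass sum = 189 * 0.0357 = 6.7473 kg
With overhead 1.485: m_pack = 6.7473 * 1.485 = 10.02 kg

10.02 kg


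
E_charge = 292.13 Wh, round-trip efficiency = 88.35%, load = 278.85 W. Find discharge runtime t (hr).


Step 1: E_discharge = eta/100 * E_charge = 88.35/100 * 292.13 = 258.1 Wh
Step 2: t = E_discharge / P = 258.1 / 278.85 = 0.9256 hr

0.9256 hr


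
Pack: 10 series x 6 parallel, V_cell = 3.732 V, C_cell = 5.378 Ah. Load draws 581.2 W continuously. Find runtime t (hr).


Step 1: E_pack = Ns * V_cell * Np * C_cell = 10 * 3.732 * 6 * 5.378 = 1204.2 Wh
Step 2: t = E_pack / P = 1204.2 / 581.2 = 2.072 hr

2.072 hr


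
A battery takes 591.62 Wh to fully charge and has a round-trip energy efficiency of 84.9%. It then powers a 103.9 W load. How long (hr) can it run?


Step 1: E_discharge = eta/100 * E_charge = 84.9/100 * 591.62 = 502.29 Wh
Step 2: t = E_discharge / P = 502.29 / 103.9 = 4.834 hr

4.834 hr


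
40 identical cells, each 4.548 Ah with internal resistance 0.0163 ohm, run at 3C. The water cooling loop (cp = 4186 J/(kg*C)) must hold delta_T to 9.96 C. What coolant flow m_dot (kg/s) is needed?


Step 1: I = 3 * 4.548 = 13.644 A
Step 2: Q_cell = I^2 * R = 13.644^2 * 0.0163 = 3.0344 W
Step 3: Q_total = 40 * 3.0344 = 121.38 W
Step 4: m_dot = Q_total / (cp * dT) = 121.38 / (4186 * 9.96) = 0.002911 kg/s

0.002911 kg/s


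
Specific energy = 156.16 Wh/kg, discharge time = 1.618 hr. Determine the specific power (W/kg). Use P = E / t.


P_specific = E / t = 156.16 / 1.618 = 96.51 W/kg

96.51 W/kg


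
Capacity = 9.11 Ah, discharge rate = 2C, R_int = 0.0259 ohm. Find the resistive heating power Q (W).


Step 1: I = C_rate * capacity = 2 * 9.11 = 18.22 A
Step 2: Q = I^2 * R = 18.22^2 * 0.0259 = 331.97 * 0.0259 = 8.598 W

8.598 W


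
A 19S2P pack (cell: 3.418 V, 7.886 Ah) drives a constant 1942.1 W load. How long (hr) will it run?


Step 1: E_pack = Ns * V_cell * Np * C_cell = 19 * 3.418 * 2 * 7.886 = 1024.3 Wh
Step 2: t = E_pack / P = 1024.3 / 1942.1 = 0.5274 hr

0.5274 hr


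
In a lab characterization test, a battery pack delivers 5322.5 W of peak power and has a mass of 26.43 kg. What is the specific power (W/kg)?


SP = P / m = 5322.5 / 26.43 = 201.4 W/kg

201.4 W/kg


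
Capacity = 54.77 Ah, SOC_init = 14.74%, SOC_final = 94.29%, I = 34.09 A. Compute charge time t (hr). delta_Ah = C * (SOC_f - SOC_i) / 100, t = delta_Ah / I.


delta_Ah = 54.77 * (94.29 - 14.74) / 100 = 43.57 Ah
t = delta_Ah / I = 43.57 / 34.09 = 1.278 hr

1.278 hr


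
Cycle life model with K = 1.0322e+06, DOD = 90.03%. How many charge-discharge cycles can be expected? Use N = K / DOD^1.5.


Step 1: DOD^1.5 = 90.03^1.5 = 854.24
Step 2: N = 1.0322e+06 / 854.24 = 1208 cycles

1208 cycles


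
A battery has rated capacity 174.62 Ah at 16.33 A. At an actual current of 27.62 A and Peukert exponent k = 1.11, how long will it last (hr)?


Step 1: t_rated = C / I_rated = 174.62 / 16.33 = 10.693 hr
Step 2: ratio = 16.33 / 27.62 = 0.59124
Step 3: ratio^k = 0.59124^1.11 = 0.55803
Step 4: t = t_rated * ratio^k = 10.693 * 0.55803 = 5.967 hr

5.967 hr


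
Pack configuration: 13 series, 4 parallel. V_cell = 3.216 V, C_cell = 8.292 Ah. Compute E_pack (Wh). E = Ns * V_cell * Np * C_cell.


V_pack = 13 * 3.216 = 41.808 V
C_pack = 4 * 8.292 = 33.168 Ah
E = V_pack * C_pack = 41.808 * 33.168 = 1387 Wh

1387 Wh


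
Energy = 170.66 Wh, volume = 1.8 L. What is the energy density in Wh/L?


Volumetric ED = 170.66 Wh / 1.8 L = 94.81 Wh/L

94.81 Wh/L


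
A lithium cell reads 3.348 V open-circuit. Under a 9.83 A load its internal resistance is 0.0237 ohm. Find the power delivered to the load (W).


Step 1: V_terminal = OCV - I*R = 3.348 - 9.83 * 0.0237 = 3.115 V
Step 2: P_out = V_terminal * I = 3.115 * 9.83 = 30.62 W

30.62 W


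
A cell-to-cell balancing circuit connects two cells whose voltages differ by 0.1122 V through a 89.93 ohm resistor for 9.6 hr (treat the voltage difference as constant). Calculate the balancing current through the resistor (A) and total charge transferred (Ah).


I_bal = dV / R = 0.1122 / 89.93 = 0.0012476 A
Q = I_bal * t = 0.0012476 * 9.6 = 0.01198 Ah

I=0.0012476 A, Q=0.01198 Ah


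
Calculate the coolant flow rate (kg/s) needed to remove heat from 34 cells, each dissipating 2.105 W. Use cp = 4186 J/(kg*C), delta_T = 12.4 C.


Step 1: Total heat Q = 34 * 2.105 W = 71.57 W
Step 2: denom = cp * dT = 4186 * 12.4 = 51906
Step 3: m_dot = 71.57 / 51906 = 0.001379 kg/s

0.001379 kg/s


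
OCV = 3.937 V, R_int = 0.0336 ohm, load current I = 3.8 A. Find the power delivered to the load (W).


Step 1: V_terminal = OCV - I*R = 3.937 - 3.8 * 0.0336 = 3.8093 V
Step 2: P_out = V_terminal * I = 3.8093 * 3.8 = 14.48 W

14.48 W


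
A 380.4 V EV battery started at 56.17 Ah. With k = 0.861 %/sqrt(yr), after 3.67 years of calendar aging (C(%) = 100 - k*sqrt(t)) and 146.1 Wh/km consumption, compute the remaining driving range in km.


Step 1: capacity retention = 100 - 0.861 * sqrt(3.67) = 100 - 0.861 * 1.9157 = 98.351%
Step 2: C_now = 56.17 * 98.351/100 = 55.244 Ah
Step 3: E_pack = V * C_now = 380.4 * 55.244 = 21015 Wh
Step 4: range = E_pack / consumption = 21015 / 146.1 = 143.8 km

143.8 km


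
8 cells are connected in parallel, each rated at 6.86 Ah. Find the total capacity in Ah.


C_total = 8 * 6.86 = 54.88 Ah

54.88 Ah


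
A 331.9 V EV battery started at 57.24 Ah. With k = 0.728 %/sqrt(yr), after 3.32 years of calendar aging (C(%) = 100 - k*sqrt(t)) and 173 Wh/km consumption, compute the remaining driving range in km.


Step 1: capacity retention = 100 - 0.728 * sqrt(3.32) = 100 - 0.728 * 1.8221 = 98.674%
Step 2: C_now = 57.24 * 98.674/100 = 56.481 Ah
Step 3: E_pack = V * C_now = 331.9 * 56.481 = 18746 Wh
Step 4: range = E_pack / consumption = 18746 / 173 = 108.4 km

108.4 km


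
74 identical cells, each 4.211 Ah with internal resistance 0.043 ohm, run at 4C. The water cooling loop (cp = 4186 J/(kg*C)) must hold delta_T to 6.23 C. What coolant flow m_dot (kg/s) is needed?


Step 1: I = 4 * 4.211 = 16.844 A
Step 2: Q_cell = I^2 * R = 16.844^2 * 0.043 = 12.2 W
Step 3: Q_total = 74 * 12.2 = 902.8 W
Step 4: m_dot = Q_total / (cp * dT) = 902.8 / (4186 * 6.23) = 0.03462 kg/s

0.03462 kg/s


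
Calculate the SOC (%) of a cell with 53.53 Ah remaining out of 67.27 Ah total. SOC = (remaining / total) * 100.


SOC = (remaining / total) * 100 = (53.53 / 67.27) * 100 = 79.57%

79.57%


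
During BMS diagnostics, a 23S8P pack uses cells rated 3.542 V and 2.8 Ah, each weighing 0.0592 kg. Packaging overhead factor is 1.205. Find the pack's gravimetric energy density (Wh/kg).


Step 1: V_pack = 23 * 3.542 = 81.466 V
Step 2: C_pack = 8 * 2.8 = 22.4 Ah
Step 3: E_pack = V_pack * C_pack = 81.466 * 22.4 = 1824.8 Wh
Step 4: m_pack = 23 * 8 * 0.0592 * 1.205 = 13.126 kg
Step 5: ED = E_pack / m_pack = 1824.8 / 13.126 = 139.0 Wh/kg

139.0 Wh/kg


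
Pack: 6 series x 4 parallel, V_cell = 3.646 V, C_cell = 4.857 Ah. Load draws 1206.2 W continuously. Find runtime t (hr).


Step 1: E_pack = Ns * V_cell * Np * C_cell = 6 * 3.646 * 4 * 4.857 = 425.01 Wh
Step 2: t = E_pack / P = 425.01 / 1206.2 = 0.3524 hr

0.3524 hr


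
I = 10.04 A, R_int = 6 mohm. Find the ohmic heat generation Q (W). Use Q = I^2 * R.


Convert: R = 6 mohm = 0.006 ohm
Q = I^2 * R = 10.04^2 * 0.006 = 0.6048 W

0.6048 W


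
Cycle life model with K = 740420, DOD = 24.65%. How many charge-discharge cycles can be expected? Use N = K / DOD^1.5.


DOD^1.5 = 122.38
N = K / DOD^1.5 = 740420 / 122.38 = 6050

6050 cycles


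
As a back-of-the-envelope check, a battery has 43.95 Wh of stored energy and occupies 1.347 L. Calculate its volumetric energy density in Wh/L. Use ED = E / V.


ED = E / V = 43.95 / 1.347 = 32.63 Wh/L

32.63 Wh/L


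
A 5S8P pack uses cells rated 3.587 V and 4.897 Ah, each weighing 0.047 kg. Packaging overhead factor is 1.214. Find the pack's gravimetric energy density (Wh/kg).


Step 1: V_pack = 5 * 3.587 = 17.935 V
Step 2: C_pack = 8 * 4.897 = 39.176 Ah
Step 3: E_pack = V_pack * C_pack = 17.935 * 39.176 = 702.62 Wh
Step 4: m_pack = 5 * 8 * 0.047 * 1.214 = 2.2823 kg
Step 5: ED = E_pack / m_pack = 702.62 / 2.2823 = 307.9 Wh/kg

307.9 Wh/kg


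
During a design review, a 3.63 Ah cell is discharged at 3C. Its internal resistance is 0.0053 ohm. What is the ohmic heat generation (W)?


Step 1: I = C_rate * capacity = 3 * 3.63 = 10.89 A
Step 2: Q = I^2 * R = 10.89^2 * 0.0053 = 118.59 * 0.0053 = 0.6285 W

0.6285 W


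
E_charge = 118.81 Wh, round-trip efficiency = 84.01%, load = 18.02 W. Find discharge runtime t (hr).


Step 1: E_discharge = eta/100 * E_charge = 84.01/100 * 118.81 = 99.812 Wh
Step 2: t = E_discharge / P = 99.812 / 18.02 = 5.539 hr

5.539 hr


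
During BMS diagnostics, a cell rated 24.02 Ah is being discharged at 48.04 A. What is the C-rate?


C_rate = I / capacity = 48.04 / 24.02 = 2C

2C


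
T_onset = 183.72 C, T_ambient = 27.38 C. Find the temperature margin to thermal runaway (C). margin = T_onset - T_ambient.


margin = T_onset - T_ambient = 183.72 - 27.38 = 156.34 C

156.34 C


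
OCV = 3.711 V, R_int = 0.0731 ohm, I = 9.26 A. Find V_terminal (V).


V = OCV - I*R = 3.711 - 9.26 * 0.0731 = 3.034 V

3.034 V


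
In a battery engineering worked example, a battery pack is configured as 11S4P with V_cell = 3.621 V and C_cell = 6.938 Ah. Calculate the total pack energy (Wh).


E = Ns * Vcell * Np * Ccell = 11 * 3.621 * 4 * 6.938 = 1105 Wh

1105 Wh


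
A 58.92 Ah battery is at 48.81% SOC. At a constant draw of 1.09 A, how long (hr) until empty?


Step 1: remaining = SOC/100 * C_total = 48.81/100 * 58.92 = 28.759 Ah
Step 2: t = remaining / I = 28.759 / 1.09 = 26.38 hr

26.38 hr


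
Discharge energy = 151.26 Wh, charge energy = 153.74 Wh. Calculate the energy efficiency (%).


eta_e = E_dis / E_chg * 100 = 151.26 / 153.74 * 100 = 98.39%

98.39%


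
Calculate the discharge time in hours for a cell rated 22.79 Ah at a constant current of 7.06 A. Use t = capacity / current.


Runtime = 22.79 Ah / 7.06 A = 3.228 hr

3.228 hr


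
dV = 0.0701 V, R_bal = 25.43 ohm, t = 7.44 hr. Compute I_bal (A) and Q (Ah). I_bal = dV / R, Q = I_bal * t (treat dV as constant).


First, Ohm's law: I_bal = 0.0701 V / 25.43 ohm = 0.0027566 A
Then Q = I * t = 0.0027566 A * 7.44 hr = 0.02051 Ah

I=0.0027566 A, Q=0.02051 Ah


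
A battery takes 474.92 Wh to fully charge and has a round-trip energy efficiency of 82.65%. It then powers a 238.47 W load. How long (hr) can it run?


Step 1: E_discharge = eta/100 * E_charge = 82.65/100 * 474.92 = 392.52 Wh
Step 2: t = E_discharge / P = 392.52 / 238.47 = 1.646 hr

1.646 hr


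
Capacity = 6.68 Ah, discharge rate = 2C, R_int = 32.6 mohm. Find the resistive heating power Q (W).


Convert: R = 32.6 mohm = 0.0326 ohm
Step 1: I = C_rate * capacity = 2 * 6.68 = 13.36 A
Step 2: Q = I^2 * R = 13.36^2 * 0.0326 = 178.49 * 0.0326 = 5.819 W

5.819 W


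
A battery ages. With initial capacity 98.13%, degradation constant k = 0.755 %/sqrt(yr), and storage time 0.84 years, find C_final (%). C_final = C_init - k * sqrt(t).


sqrt(t) = sqrt(0.84) = 0.91652
C_final = 98.13 - 0.755 * 0.91652 = 97.44%

97.44%


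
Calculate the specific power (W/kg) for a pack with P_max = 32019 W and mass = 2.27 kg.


SP = P / m = 32019 / 2.27 = 14110 W/kg

14110 W/kg


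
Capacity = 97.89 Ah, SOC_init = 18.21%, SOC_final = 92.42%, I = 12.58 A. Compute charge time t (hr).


Step 1: dSOC = 92.42% - 18.21% = 74.21%
Step 2: delta_Ah = 97.89 * 74.21 / 100 = 72.644 Ah
Step 3: t = 72.644 / 12.58 = 5.775 hr

5.775 hr


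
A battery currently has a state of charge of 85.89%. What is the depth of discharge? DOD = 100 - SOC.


DOD = 100 - SOC = 100 - 85.89 = 14.11%

14.11%


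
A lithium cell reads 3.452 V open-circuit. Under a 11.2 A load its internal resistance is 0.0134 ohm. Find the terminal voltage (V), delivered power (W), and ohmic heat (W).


Step 1: V_terminal = OCV - I*R = 3.452 - 11.2 * 0.0134 = 3.3019 V
Step 2: P_out = V_terminal * I = 3.3019 * 11.2 = 36.98 W
Step 3: Q = I^2 * R = 11.2^2 * 0.0134 = 1.681 W

V=3.3019 V, P=36.98 W, Q=1.681 W


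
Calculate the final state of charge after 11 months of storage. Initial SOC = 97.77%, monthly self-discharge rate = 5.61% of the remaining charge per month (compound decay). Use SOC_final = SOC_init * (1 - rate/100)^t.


decay = (1 - 5.61/100)^11 = 0.52989
SOC_final = 97.77 * 0.52989 = 51.81%

51.81%


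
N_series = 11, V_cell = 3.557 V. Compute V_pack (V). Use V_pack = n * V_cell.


With 11 cells in series at 3.557 V each, V_pack = 39.127 V

39.127 V


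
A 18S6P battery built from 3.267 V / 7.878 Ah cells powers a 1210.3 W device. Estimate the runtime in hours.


Step 1: E_pack = Ns * V_cell * Np * C_cell = 18 * 3.267 * 6 * 7.878 = 2779.6 Wh
Step 2: t = E_pack / P = 2779.6 / 1210.3 = 2.297 hr

2.297 hr


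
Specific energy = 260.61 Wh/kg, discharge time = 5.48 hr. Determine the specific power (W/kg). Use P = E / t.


P_specific = E / t = 260.61 / 5.48 = 47.56 W/kg

47.56 W/kg


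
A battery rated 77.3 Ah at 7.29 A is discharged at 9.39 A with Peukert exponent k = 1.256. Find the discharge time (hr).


Step 1: t_rated = C / I_rated = 77.3 / 7.29 = 10.604 hr
Step 2: ratio = 7.29 / 9.39 = 0.77636
Step 3: ratio^k = 0.77636^1.256 = 0.72764
Step 4: t = t_rated * ratio^k = 10.604 * 0.72764 = 7.716 hr

7.716 hr


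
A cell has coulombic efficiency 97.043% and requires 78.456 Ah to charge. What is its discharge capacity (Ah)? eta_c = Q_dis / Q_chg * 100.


Q_dis = eta/100 * Q_chg = 97.043/100 * 78.456 = 76.14 Ah

76.14 Ah


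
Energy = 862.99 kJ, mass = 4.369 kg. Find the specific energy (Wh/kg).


Convert: E = 862.99 kJ = 239.72 Wh
ED = E / m = 239.72 / 4.369 = 54.87 Wh/kg

54.87 Wh/kg


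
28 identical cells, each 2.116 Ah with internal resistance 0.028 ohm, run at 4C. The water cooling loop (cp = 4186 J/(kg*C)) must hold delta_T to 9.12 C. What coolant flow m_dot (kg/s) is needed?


Step 1: I = 4 * 2.116 = 8.464 A
Step 2: Q_cell = I^2 * R = 8.464^2 * 0.028 = 2.0059 W
Step 3: Q_total = 28 * 2.0059 = 56.165 W
Step 4: m_dot = Q_total / (cp * dT) = 56.165 / (4186 * 9.12) = 0.001471 kg/s

0.001471 kg/s


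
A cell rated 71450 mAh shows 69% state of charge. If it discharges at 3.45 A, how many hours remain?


Convert: C_total = 71450 mAh = 71.45 Ah
Step 1: remaining = SOC/100 * C_total = 69/100 * 71.45 = 49.301 Ah
Step 2: t = remaining / I = 49.301 / 3.45 = 14.29 hr

14.29 hr


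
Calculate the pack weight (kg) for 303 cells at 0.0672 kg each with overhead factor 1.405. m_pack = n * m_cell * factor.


Cell mass sum = 303 * 0.0672 = 20.362 kg
With overhead 1.405: m_pack = 20.362 * 1.405 = 28.61 kg

28.61 kg


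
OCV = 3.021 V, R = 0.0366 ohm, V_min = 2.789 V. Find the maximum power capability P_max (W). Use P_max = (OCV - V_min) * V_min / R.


dV = OCV - V_min = 0.232 V (so I_max = dV / R)
P_max = dV * V_min / R = 0.232 * 2.789 / 0.0366 = 17.68 W

17.68 W


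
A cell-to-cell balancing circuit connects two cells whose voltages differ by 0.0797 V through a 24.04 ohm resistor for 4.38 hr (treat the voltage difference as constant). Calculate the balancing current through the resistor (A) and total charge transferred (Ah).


First, Ohm's law: I_bal = 0.0797 V / 24.04 ohm = 0.0033153 A
Then Q = I * t = 0.0033153 A * 4.38 hr = 0.01452 Ah

I=0.0033153 A, Q=0.01452 Ah


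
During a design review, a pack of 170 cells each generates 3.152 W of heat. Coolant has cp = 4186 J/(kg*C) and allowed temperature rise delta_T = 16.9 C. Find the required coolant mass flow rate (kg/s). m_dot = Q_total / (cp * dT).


Step 1: Total heat Q = 170 * 3.152 W = 535.84 W
Step 2: denom = cp * dT = 4186 * 16.9 = 70743
Step 3: m_dot = 535.84 / 70743 = 0.007574 kg/s

0.007574 kg/s


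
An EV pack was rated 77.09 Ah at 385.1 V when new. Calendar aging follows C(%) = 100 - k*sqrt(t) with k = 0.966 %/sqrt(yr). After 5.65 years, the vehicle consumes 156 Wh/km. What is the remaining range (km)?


Step 1: capacity retention = 100 - 0.966 * sqrt(5.65) = 100 - 0.966 * 2.377 = 97.704%
Step 2: C_now = 77.09 * 97.704/100 = 75.32 Ah
Step 3: E_pack = V * C_now = 385.1 * 75.32 = 29006 Wh
Step 4: range = E_pack / consumption = 29006 / 156 = 185.9 km

185.9 km


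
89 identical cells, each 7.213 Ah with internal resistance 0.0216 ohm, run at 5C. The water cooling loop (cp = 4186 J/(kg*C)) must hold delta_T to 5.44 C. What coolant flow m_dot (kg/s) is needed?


Step 1: I = 5 * 7.213 = 36.065 A
Step 2: Q_cell = I^2 * R = 36.065^2 * 0.0216 = 28.095 W
Step 3: Q_total = 89 * 28.095 = 2500.5 W
Step 4: m_dot = Q_total / (cp * dT) = 2500.5 / (4186 * 5.44) = 0.1098 kg/s

0.1098 kg/s


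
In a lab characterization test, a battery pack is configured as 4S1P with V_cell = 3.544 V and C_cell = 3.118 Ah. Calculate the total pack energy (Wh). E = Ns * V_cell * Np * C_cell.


E = Ns * Vcell * Np * Ccell = 4 * 3.544 * 1 * 3.118 = 44.20 Wh

44.20 Wh


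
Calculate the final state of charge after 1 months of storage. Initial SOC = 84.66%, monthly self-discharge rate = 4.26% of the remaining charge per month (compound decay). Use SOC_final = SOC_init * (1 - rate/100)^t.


Monthly retention factor = 1 - 4.26/100 = 0.9574
Over 1 months: factor^1 = 0.9574
SOC_final = 84.66 * 0.9574 = 81.05%

81.05%


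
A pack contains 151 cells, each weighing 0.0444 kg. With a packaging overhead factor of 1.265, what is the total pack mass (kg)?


Cell mass sum = 151 * 0.0444 = 6.7044 kg
With overhead 1.265: m_pack = 6.7044 * 1.265 = 8.481 kg

8.481 kg


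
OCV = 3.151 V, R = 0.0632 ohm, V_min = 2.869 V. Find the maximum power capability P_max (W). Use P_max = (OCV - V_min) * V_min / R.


dV = OCV - V_min = 0.282 V (so I_max = dV / R)
P_max = dV * V_min / R = 0.282 * 2.869 / 0.0632 = 12.80 W

12.80 W


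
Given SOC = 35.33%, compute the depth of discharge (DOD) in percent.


DOD = 100 - SOC = 100 - 35.33 = 64.67%

64.67%


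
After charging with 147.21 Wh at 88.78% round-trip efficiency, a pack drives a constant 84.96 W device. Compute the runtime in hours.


Step 1: E_discharge = eta/100 * E_charge = 88.78/100 * 147.21 = 130.69 Wh
Step 2: t = E_discharge / P = 130.69 / 84.96 = 1.538 hr

1.538 hr


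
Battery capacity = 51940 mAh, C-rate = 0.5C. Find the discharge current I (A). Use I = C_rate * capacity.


Convert: capacity = 51940 mAh = 51.94 Ah
At 0.5C: I = 0.5 * 51.94 Ah = 25.97 A

25.97 A


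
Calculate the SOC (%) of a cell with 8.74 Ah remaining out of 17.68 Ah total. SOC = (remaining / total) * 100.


SOC% = 8.74 / 17.68 * 100 = 49.43%

49.43%


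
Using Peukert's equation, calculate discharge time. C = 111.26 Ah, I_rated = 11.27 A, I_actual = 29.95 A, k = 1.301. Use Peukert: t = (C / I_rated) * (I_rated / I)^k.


Step 1: t_rated = C / I_rated = 111.26 / 11.27 = 9.8722 hr
Step 2: ratio = 11.27 / 29.95 = 0.37629
Step 3: ratio^k = 0.37629^1.301 = 0.28039
Step 4: t = t_rated * ratio^k = 9.8722 * 0.28039 = 2.768 hr

2.768 hr


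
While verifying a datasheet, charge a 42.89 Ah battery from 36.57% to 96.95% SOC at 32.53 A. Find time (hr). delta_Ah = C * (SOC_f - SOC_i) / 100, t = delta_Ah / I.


Step 1: dSOC = 96.95% - 36.57% = 60.38%
Step 2: delta_Ah = 42.89 * 60.38 / 100 = 25.897 Ah
Step 3: t = 25.897 / 32.53 = 0.7961 hr

0.7961 hr


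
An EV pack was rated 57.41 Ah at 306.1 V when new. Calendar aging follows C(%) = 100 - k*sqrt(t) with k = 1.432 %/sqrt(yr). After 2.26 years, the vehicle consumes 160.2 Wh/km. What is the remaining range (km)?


Step 1: capacity retention = 100 - 1.432 * sqrt(2.26) = 100 - 1.432 * 1.5033 = 97.847%
Step 2: C_now = 57.41 * 97.847/100 = 56.174 Ah
Step 3: E_pack = V * C_now = 306.1 * 56.174 = 17195 Wh
Step 4: range = E_pack / consumption = 17195 / 160.2 = 107.3 km

107.3 km


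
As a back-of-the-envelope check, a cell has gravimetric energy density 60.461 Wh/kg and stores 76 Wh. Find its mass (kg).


m = E / ED = 76 / 60.461 = 1.257 kg

1.257 kg


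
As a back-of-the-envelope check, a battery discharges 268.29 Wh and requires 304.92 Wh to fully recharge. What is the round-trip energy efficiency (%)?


Round-trip efficiency = 268.29/304.92 * 100% = 87.99%

87.99%


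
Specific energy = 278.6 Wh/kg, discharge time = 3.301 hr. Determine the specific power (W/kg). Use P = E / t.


P_specific = E / t = 278.6 / 3.301 = 84.40 W/kg

84.40 W/kg


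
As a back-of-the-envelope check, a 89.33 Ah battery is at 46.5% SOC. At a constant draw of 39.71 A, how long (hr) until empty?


Step 1: remaining = SOC/100 * C_total = 46.5/100 * 89.33 = 41.538 Ah
Step 2: t = remaining / I = 41.538 / 39.71 = 1.046 hr

1.046 hr


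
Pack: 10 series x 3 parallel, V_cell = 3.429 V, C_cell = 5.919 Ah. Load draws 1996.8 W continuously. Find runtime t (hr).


Step 1: E_pack = Ns * V_cell * Np * C_cell = 10 * 3.429 * 3 * 5.919 = 608.89 Wh
Step 2: t = E_pack / P = 608.89 / 1996.8 = 0.3049 hr

0.3049 hr


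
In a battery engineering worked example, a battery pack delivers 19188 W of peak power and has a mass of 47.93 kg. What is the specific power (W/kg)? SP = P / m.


SP = P / m = 19188 / 47.93 = 400.3 W/kg

400.3 W/kg


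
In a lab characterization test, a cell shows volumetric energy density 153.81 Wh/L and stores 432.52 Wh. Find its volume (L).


V = E / ED = 432.52 / 153.81 = 2.812 L

2.812 L


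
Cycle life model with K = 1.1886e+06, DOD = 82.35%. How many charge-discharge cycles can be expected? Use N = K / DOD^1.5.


DOD^1.5 = 747.3
N = K / DOD^1.5 = 1.1886e+06 / 747.3 = 1591

1591 cycles


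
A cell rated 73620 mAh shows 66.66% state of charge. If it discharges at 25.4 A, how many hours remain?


Convert: C_total = 73620 mAh = 73.62 Ah
Step 1: remaining = SOC/100 * C_total = 66.66/100 * 73.62 = 49.075 Ah
Step 2: t = remaining / I = 49.075 / 25.4 = 1.932 hr

1.932 hr


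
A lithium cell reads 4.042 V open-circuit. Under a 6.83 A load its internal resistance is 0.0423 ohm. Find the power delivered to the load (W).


Step 1: V_terminal = OCV - I*R = 4.042 - 6.83 * 0.0423 = 3.7531 V
Step 2: P_out = V_terminal * I = 3.7531 * 6.83 = 25.63 W

25.63 W


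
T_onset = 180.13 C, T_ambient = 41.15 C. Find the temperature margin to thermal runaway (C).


margin = T_onset - T_ambient = 180.13 - 41.15 = 138.98 C

138.98 C


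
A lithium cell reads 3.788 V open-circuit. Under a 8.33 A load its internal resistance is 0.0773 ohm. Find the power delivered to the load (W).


Step 1: V_terminal = OCV - I*R = 3.788 - 8.33 * 0.0773 = 3.1441 V
Step 2: P_out = V_terminal * I = 3.1441 * 8.33 = 26.19 W

26.19 W


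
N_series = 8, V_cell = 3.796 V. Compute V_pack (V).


Series voltages add: 8 * 3.796 V = 30.368 V

30.368 V


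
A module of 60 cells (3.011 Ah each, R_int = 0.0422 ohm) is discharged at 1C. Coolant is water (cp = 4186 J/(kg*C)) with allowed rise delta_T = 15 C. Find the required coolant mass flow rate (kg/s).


Step 1: I = 1 * 3.011 = 3.011 A
Step 2: Q_cell = I^2 * R = 3.011^2 * 0.0422 = 0.38259 W
Step 3: Q_total = 60 * 0.38259 = 22.955 W
Step 4: m_dot = Q_total / (cp * dT) = 22.955 / (4186 * 15) = 3.656e-04 kg/s

3.656e-04 kg/s


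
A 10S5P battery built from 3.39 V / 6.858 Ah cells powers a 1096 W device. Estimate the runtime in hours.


Step 1: E_pack = Ns * V_cell * Np * C_cell = 10 * 3.39 * 5 * 6.858 = 1162.4 Wh
Step 2: t = E_pack / P = 1162.4 / 1096 = 1.061 hr

1.061 hr


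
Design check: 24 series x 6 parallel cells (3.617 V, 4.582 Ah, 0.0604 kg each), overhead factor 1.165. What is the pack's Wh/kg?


Step 1: V_pack = 24 * 3.617 = 86.808 V
Step 2: C_pack = 6 * 4.582 = 27.492 Ah
Step 3: E_pack = V_pack * C_pack = 86.808 * 27.492 = 2386.5 Wh
Step 4: m_pack = 24 * 6 * 0.0604 * 1.165 = 10.133 kg
Step 5: ED = E_pack / m_pack = 2386.5 / 10.133 = 235.5 Wh/kg

235.5 Wh/kg


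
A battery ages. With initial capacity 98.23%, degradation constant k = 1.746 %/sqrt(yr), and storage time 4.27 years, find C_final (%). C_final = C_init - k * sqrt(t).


Step 1: sqrt(4.27 yr) = 2.0664
Step 2: drop = 1.746 * 2.0664 = 3.6079
Step 3: C_final = 98.23 - 3.6079 = 94.62%

94.62%


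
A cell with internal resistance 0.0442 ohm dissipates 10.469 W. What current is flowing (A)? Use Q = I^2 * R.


I = sqrt(Q / R) = sqrt(10.469 / 0.0442) = sqrt(236.86) = 15.39 A

15.39 A


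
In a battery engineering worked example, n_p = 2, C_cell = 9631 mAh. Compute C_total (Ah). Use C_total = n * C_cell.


Convert: C_cell = 9631 mAh = 9.631 Ah
C_total = 2 * 9.631 = 19.262 Ah

19.262 Ah


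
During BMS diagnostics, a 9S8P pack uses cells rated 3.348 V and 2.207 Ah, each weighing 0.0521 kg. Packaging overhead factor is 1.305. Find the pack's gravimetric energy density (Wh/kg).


Step 1: V_pack = 9 * 3.348 = 30.132 V
Step 2: C_pack = 8 * 2.207 = 17.656 Ah
Step 3: E_pack = V_pack * C_pack = 30.132 * 17.656 = 532.01 Wh
Step 4: m_pack = 9 * 8 * 0.0521 * 1.305 = 4.8953 kg
Step 5: ED = E_pack / m_pack = 532.01 / 4.8953 = 108.7 Wh/kg

108.7 Wh/kg


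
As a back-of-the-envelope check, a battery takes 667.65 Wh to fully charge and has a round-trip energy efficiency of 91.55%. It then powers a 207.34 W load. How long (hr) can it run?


Step 1: E_discharge = eta/100 * E_charge = 91.55/100 * 667.65 = 611.23 Wh
Step 2: t = E_discharge / P = 611.23 / 207.34 = 2.948 hr

2.948 hr


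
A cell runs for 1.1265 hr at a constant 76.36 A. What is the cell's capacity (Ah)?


C = I * t = 76.36 * 1.1265 = 86.02 Ah

86.02 Ah


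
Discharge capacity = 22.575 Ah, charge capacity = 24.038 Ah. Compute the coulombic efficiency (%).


eta_c = Q_dis / Q_chg * 100 = 22.575 / 24.038 * 100 = 93.91%

93.91%


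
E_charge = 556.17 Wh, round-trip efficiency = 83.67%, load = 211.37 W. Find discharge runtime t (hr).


Step 1: E_discharge = eta/100 * E_charge = 83.67/100 * 556.17 = 465.35 Wh
Step 2: t = E_discharge / P = 465.35 / 211.37 = 2.202 hr

2.202 hr


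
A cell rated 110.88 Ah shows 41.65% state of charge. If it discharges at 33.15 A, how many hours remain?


Step 1: remaining = SOC/100 * C_total = 41.65/100 * 110.88 = 46.182 Ah
Step 2: t = remaining / I = 46.182 / 33.15 = 1.393 hr

1.393 hr


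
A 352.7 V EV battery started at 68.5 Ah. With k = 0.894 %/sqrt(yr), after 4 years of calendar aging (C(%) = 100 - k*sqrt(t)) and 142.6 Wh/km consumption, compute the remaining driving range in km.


Step 1: capacity retention = 100 - 0.894 * sqrt(4) = 100 - 0.894 * 2 = 98.212%
Step 2: C_now = 68.5 * 98.212/100 = 67.275 Ah
Step 3: E_pack = V * C_now = 352.7 * 67.275 = 23728 Wh
Step 4: range = E_pack / consumption = 23728 / 142.6 = 166.4 km

166.4 km


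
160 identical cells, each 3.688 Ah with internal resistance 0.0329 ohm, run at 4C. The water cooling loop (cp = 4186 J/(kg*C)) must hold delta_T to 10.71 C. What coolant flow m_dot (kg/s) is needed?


Step 1: I = 4 * 3.688 = 14.752 A
Step 2: Q_cell = I^2 * R = 14.752^2 * 0.0329 = 7.1597 W
Step 3: Q_total = 160 * 7.1597 = 1145.6 W
Step 4: m_dot = Q_total / (cp * dT) = 1145.6 / (4186 * 10.71) = 0.02555 kg/s

0.02555 kg/s


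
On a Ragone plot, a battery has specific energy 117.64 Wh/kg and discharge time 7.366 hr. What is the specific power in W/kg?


P_specific = E / t = 117.64 / 7.366 = 15.97 W/kg

15.97 W/kg


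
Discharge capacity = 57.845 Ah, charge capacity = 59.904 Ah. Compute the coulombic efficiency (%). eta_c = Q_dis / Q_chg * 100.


Coulombic efficiency = 57.845/59.904 * 100% = 96.56%

96.56%


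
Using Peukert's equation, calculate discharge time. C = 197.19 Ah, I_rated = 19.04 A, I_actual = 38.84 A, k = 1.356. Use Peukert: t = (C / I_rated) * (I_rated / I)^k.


Step 1: t_rated = C / I_rated = 197.19 / 19.04 = 10.357 hr
Step 2: ratio = 19.04 / 38.84 = 0.49022
Step 3: ratio^k = 0.49022^1.356 = 0.38034
Step 4: t = t_rated * ratio^k = 10.357 * 0.38034 = 3.939 hr

3.939 hr


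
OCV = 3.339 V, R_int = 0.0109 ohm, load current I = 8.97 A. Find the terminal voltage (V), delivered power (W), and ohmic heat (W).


Step 1: V_terminal = OCV - I*R = 3.339 - 8.97 * 0.0109 = 3.2412 V
Step 2: P_out = V_terminal * I = 3.2412 * 8.97 = 29.07 W
Step 3: Q = I^2 * R = 8.97^2 * 0.0109 = 0.8770 W

V=3.2412 V, P=29.07 W, Q=0.8770 W


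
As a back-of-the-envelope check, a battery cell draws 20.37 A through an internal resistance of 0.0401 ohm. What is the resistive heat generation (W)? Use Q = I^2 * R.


I^2 = 414.94
Q = 414.94 * 0.0401 = 16.64 W

16.64 W


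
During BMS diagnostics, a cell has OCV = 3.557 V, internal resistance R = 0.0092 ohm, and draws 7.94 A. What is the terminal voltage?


IR drop = 7.94 * 0.0092 = 0.073048 V
V = 3.557 - 0.073048 = 3.484 V

3.484 V


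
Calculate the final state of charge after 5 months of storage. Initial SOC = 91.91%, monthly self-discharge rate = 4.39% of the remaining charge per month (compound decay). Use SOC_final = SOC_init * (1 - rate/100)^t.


decay = (1 - 4.39/100)^5 = 0.79894
SOC_final = 91.91 * 0.79894 = 73.43%

73.43%


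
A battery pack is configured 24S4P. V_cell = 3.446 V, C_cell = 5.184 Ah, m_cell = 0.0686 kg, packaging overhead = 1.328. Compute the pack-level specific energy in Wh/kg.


Step 1: V_pack = 24 * 3.446 = 82.704 V
Step 2: C_pack = 4 * 5.184 = 20.736 Ah
Step 3: E_pack = V_pack * C_pack = 82.704 * 20.736 = 1715 Wh
Step 4: m_pack = 24 * 4 * 0.0686 * 1.328 = 8.7457 kg
Step 5: ED = E_pack / m_pack = 1715 / 8.7457 = 196.1 Wh/kg

196.1 Wh/kg


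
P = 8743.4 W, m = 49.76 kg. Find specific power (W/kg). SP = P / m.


SP = P / m = 8743.4 / 49.76 = 175.7 W/kg

175.7 W/kg


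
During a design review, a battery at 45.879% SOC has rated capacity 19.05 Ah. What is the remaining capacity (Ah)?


remaining = SOC / 100 * total = 45.879 / 100 * 19.05 = 8.740 Ah

8.740 Ah


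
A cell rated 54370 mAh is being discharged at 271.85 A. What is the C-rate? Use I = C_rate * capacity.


Convert: capacity = 54370 mAh = 54.37 Ah
C_rate = I / capacity = 271.85 / 54.37 = 5C

5C


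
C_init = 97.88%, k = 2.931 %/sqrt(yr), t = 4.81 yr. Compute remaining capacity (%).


sqrt(t) = sqrt(4.81) = 2.1932
C_final = 97.88 - 2.931 * 2.1932 = 91.45%

91.45%


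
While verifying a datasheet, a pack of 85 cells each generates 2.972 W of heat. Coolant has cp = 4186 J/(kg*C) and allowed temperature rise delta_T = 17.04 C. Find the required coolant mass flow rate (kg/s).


Q_total = 85 * 2.972 = 252.62 W
m_dot = Q_total / (cp * dT) = 252.62 / (4186 * 17.04) = 0.003542 kg/s

0.003542 kg/s


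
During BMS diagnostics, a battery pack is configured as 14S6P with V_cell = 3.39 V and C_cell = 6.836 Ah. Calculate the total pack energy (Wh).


E = Ns * Vcell * Np * Ccell = 14 * 3.39 * 6 * 6.836 = 1947 Wh

1947 Wh


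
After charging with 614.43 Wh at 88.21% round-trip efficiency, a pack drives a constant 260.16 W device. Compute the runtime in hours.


Step 1: E_discharge = eta/100 * E_charge = 88.21/100 * 614.43 = 541.99 Wh
Step 2: t = E_discharge / P = 541.99 / 260.16 = 2.083 hr

2.083 hr


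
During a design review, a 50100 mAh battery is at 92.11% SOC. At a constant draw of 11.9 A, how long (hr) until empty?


Convert: C_total = 50100 mAh = 50.1 Ah
Step 1: remaining = SOC/100 * C_total = 92.11/100 * 50.1 = 46.147 Ah
Step 2: t = remaining / I = 46.147 / 11.9 = 3.878 hr

3.878 hr


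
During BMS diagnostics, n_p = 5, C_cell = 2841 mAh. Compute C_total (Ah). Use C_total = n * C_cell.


Convert: C_cell = 2841 mAh = 2.841 Ah
C_total = 5 * 2.841 = 14.205 Ah

14.205 Ah


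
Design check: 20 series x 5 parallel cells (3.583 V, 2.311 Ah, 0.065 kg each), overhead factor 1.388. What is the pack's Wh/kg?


Step 1: V_pack = 20 * 3.583 = 71.66 V
Step 2: C_pack = 5 * 2.311 = 11.555 Ah
Step 3: E_pack = V_pack * C_pack = 71.66 * 11.555 = 828.03 Wh
Step 4: m_pack = 20 * 5 * 0.065 * 1.388 = 9.022 kg
Step 5: ED = E_pack / m_pack = 828.03 / 9.022 = 91.78 Wh/kg

91.78 Wh/kg


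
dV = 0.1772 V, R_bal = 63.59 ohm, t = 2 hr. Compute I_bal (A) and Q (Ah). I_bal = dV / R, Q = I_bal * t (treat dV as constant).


First, Ohm's law: I_bal = 0.1772 V / 63.59 ohm = 0.0027866 A
Then Q = I * t = 0.0027866 A * 2 hr = 0.005573 Ah

I=0.0027866 A, Q=0.005573 Ah


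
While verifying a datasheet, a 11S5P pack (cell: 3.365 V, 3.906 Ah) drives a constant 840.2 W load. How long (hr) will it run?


Step 1: E_pack = Ns * V_cell * Np * C_cell = 11 * 3.365 * 5 * 3.906 = 722.9 Wh
Step 2: t = E_pack / P = 722.9 / 840.2 = 0.8604 hr

0.8604 hr


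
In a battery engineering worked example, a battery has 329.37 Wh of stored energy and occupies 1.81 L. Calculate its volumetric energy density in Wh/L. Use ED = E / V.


Volumetric ED = 329.37 Wh / 1.81 L = 182.0 Wh/L

182.0 Wh/L


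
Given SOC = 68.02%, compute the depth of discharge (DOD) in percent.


Complement of SOC: DOD = 100% - 68.02% = 31.98%

31.98%


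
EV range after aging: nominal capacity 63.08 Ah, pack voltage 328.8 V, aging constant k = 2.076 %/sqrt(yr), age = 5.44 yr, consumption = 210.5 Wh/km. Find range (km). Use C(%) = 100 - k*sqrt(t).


Step 1: capacity retention = 100 - 2.076 * sqrt(5.44) = 100 - 2.076 * 2.3324 = 95.158%
Step 2: C_now = 63.08 * 95.158/100 = 60.026 Ah
Step 3: E_pack = V * C_now = 328.8 * 60.026 = 19737 Wh
Step 4: range = E_pack / consumption = 19737 / 210.5 = 93.76 km

93.76 km


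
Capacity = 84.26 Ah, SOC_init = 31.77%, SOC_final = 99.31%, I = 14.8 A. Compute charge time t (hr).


Step 1: dSOC = 99.31% - 31.77% = 67.54%
Step 2: delta_Ah = 84.26 * 67.54 / 100 = 56.909 Ah
Step 3: t = 56.909 / 14.8 = 3.845 hr

3.845 hr


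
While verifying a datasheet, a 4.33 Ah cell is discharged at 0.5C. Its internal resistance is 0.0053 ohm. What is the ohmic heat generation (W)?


Step 1: I = C_rate * capacity = 0.5 * 4.33 = 2.165 A
Step 2: Q = I^2 * R = 2.165^2 * 0.0053 = 4.6872 * 0.0053 = 0.02484 W

0.02484 W


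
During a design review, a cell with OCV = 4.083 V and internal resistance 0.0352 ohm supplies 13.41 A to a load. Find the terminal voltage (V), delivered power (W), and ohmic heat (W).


Step 1: V_terminal = OCV - I*R = 4.083 - 13.41 * 0.0352 = 3.611 V
Step 2: P_out = V_terminal * I = 3.611 * 13.41 = 48.42 W
Step 3: Q = I^2 * R = 13.41^2 * 0.0352 = 6.330 W

V=3.611 V, P=48.42 W, Q=6.330 W


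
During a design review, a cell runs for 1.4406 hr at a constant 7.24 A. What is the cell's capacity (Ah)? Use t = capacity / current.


C = I * t = 7.24 * 1.4406 = 10.43 Ah

10.43 Ah


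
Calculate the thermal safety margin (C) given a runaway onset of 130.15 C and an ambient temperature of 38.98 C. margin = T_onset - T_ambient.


margin = T_onset - T_ambient = 130.15 - 38.98 = 91.17 C

91.17 C


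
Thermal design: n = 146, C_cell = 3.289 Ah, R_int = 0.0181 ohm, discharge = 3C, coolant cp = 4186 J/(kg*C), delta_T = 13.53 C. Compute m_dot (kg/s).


Step 1: I = 3 * 3.289 = 9.867 A
Step 2: Q_cell = I^2 * R = 9.867^2 * 0.0181 = 1.7622 W
Step 3: Q_total = 146 * 1.7622 = 257.28 W
Step 4: m_dot = Q_total / (cp * dT) = 257.28 / (4186 * 13.53) = 0.004543 kg/s

0.004543 kg/s


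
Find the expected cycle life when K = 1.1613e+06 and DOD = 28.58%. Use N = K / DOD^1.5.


DOD^1.5 = 152.79
N = K / DOD^1.5 = 1.1613e+06 / 152.79 = 7601

7601 cycles


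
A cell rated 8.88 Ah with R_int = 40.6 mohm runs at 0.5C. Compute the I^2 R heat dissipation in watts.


Convert: R = 40.6 mohm = 0.0406 ohm
Step 1: I = C_rate * capacity = 0.5 * 8.88 = 4.44 A
Step 2: Q = I^2 * R = 4.44^2 * 0.0406 = 19.714 * 0.0406 = 0.8004 W

0.8004 W


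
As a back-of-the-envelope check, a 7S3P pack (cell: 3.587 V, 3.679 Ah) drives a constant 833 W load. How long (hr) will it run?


Step 1: E_pack = Ns * V_cell * Np * C_cell = 7 * 3.587 * 3 * 3.679 = 277.13 Wh
Step 2: t = E_pack / P = 277.13 / 833 = 0.3327 hr

0.3327 hr
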